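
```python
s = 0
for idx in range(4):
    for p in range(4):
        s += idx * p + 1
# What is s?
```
Trace:
  s=0
  s=1, idx=0, p=0
  s=2, idx=0, p=1
  s=3, idx=0, p=2
  s=4, idx=0, p=3
  s=5, idx=1, p=0
  s=7, idx=1, p=1
  s=10, idx=1, p=2
  s=14, idx=1, p=3
  s=15, idx=2, p=0
  s=18, idx=2, p=1
  s=23, idx=2, p=2
  s=30, idx=2, p=3
  s=31, idx=3, p=0
  s=35, idx=3, p=1
  s=42, idx=3, p=2
  s=52, idx=3, p=3

Final answer: 52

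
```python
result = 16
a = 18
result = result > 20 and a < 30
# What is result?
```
Trace:
  result=16
  result=16, a=18
  result=False, a=18

Final answer: False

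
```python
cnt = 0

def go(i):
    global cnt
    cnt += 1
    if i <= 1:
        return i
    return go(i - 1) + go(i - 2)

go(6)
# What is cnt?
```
Call trace (a repeated sub-call is expanded the first time; later identical calls just restate its return value):
go(i=6)
  go(i=5)
    go(i=4)
      go(i=3)
        go(i=2)
          go(i=1)
          -> return 1
          go(i=0)
          -> return 0
        -> return 1
        go(i=1)
        -> return 1
      -> return 2
      go(i=2) -> return 1  (same call as traced above)
    -> return 3
    go(i=3) -> return 2  (same call as traced above)
  -> return 5
  go(i=4) -> return 3  (same call as traced above)
-> return 8

cnt is incremented once per call, so count the calls in each subtree. Let C(i) = number of calls made by go(i).
C(0) = C(1) = 1 (base case, no recursion); C(i) = 1 + C(i - 1) + C(i - 2) otherwise.
C(2) = 1 + C(1) + C(0) = 1 + 1 + 1 = 3
C(3) = 1 + C(2) + C(1) = 1 + 3 + 1 = 5
C(4) = 1 + C(3) + C(2) = 1 + 5 + 3 = 9
C(5) = 1 + C(4) + C(3) = 1 + 9 + 5 = 15
C(6) = 1 + C(5) + C(4) = 1 + 15 + 9 = 25
cnt = C(6) = 25

Final answer: 25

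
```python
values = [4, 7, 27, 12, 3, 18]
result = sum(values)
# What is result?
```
Trace:
  values=[4, 7, 27, 12, 3, 18]
  values=[4, 7, 27, 12, 3, 18], result=71

Final answer: 71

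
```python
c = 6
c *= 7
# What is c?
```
Trace:
  c=6
  c=42

Final answer: 42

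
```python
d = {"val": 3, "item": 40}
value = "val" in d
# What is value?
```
Trace:
  d={'val': 3, 'item': 40}
  d={'val': 3, 'item': 40}, value=True

Final answer: True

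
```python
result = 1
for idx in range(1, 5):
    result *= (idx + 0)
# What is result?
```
Trace:
  result=1
  result=1, idx=1
  result=2, idx=2
  result=6, idx=3
  result=24, idx=4

Final answer: 24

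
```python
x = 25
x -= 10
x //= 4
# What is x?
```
Trace:
  x=25
  x=15
  x=3

Final answer: 3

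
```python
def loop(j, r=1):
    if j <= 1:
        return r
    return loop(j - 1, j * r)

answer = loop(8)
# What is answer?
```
Call trace:
loop(j=8, r=1)
  loop(j=7, r=8)
    loop(j=6, r=56)
      loop(j=5, r=336)
        loop(j=4, r=1680)
          loop(j=3, r=6720)
            loop(j=2, r=20160)
              loop(j=1, r=40320)
              -> return 40320
            -> return 40320
          -> return 40320
        -> return 40320
      -> return 40320
    -> return 40320
  -> return 40320
-> return 40320

Final answer: 40320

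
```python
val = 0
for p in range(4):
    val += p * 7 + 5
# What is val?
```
Trace:
  val=0
  val=5, p=0
  val=17, p=1
  val=36, p=2
  val=62, p=3

Final answer: 62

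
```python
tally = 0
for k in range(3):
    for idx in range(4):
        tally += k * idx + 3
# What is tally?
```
Trace:
  tally=0
  tally=3, k=0, idx=0
  tally=6, k=0, idx=1
  tally=9, k=0, idx=2
  tally=12, k=0, idx=3
  tally=15, k=1, idx=0
  tally=19, k=1, idx=1
  tally=24, k=1, idx=2
  tally=30, k=1, idx=3
  tally=33, k=2, idx=0
  tally=38, k=2, idx=1
  tally=45, k=2, idx=2
  tally=54, k=2, idx=3

Final answer: 54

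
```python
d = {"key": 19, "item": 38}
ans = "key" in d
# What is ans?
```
Trace:
  d={'key': 19, 'item': 38}
  d={'key': 19, 'item': 38}, ans=True

Final answer: True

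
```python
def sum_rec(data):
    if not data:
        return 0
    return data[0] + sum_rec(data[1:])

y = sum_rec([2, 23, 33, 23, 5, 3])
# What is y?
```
Call trace:
sum_rec(data=[2, 23, 33, 23, 5, 3])
  sum_rec(data=[23, 33, 23, 5, 3])
    sum_rec(data=[33, 23, 5, 3])
      sum_rec(data=[23, 5, 3])
        sum_rec(data=[5, 3])
          sum_rec(data=[3])
            sum_rec(data=[])
            -> return 0
          -> return 3
        -> return 8
      -> return 31
    -> return 64
  -> return 87
-> return 89

Final answer: 89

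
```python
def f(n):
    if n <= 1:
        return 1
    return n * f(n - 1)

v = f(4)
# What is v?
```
Call trace:
f(n=4)
  f(n=3)
    f(n=2)
      f(n=1)
      -> return 1
    -> return 2
  -> return 6
-> return 24

Final answer: 24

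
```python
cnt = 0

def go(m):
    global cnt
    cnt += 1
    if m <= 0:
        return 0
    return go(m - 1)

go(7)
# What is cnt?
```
Call trace:
go(m=7)
  go(m=6)
    go(m=5)
      go(m=4)
        go(m=3)
          go(m=2)
            go(m=1)
              go(m=0)
              -> return 0
            -> return 0
          -> return 0
        -> return 0
      -> return 0
    -> return 0
  -> return 0
-> return 0

cnt is incremented once per call. go is entered once for each m = 7, 6, 5, 4, 3, 2, 1, 0 (the m <= 0 call returns without recursing), i.e. 7 + 1 calls.
cnt = 8

Final answer: 8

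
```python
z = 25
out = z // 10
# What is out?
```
Trace:
  z=25
  z=25, out=2

Final answer: 2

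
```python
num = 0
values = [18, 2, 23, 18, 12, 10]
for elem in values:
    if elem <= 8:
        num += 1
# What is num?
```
Trace:
  num=0
  num=0, elem=18
  num=1, elem=2
  num=1, elem=23
  num=1, elem=18
  num=1, elem=12
  num=1, elem=10

Final answer: 1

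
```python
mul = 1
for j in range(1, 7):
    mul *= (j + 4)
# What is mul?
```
Trace:
  mul=1
  mul=5, j=1
  mul=30, j=2
  mul=210, j=3
  mul=1680, j=4
  mul=15120, j=5
  mul=151200, j=6

Final answer: 151200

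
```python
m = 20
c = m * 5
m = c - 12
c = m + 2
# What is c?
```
Trace:
  m=20
  m=20, c=100
  m=88, c=100
  m=88, c=90

Final answer: 90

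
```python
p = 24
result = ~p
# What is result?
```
Trace:
  p=24
  p=24, result=-25

Final answer: -25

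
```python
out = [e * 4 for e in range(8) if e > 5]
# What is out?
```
Trace:
  e=0
  e=1
  e=2
  e=3
  e=4
  e=5
  e=6
  e=7
  out=[24, 28]

Final answer: [24, 28]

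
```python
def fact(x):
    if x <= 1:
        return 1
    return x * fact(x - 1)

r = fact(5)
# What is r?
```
Call trace:
fact(x=5)
  fact(x=4)
    fact(x=3)
      fact(x=2)
        fact(x=1)
        -> return 1
      -> return 2
    -> return 6
  -> return 24
-> return 120

Final answer: 120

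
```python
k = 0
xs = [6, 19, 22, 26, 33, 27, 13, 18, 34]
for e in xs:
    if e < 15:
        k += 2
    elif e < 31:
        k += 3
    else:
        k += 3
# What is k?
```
Trace:
  k=0
  k=2, e=6
  k=5, e=19
  k=8, e=22
  k=11, e=26
  k=14, e=33
  k=17, e=27
  k=19, e=13
  k=22, e=18
  k=25, e=34

Final answer: 25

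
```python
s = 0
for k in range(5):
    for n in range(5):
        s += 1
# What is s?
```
Trace:
  s=0
  s=1, k=0, n=0
  s=2, k=0, n=1
  s=3, k=0, n=2
  s=4, k=0, n=3
  s=5, k=0, n=4
  s=6, k=1, n=0
  s=7, k=1, n=1
  s=8, k=1, n=2
  s=9, k=1, n=3
  s=10, k=1, n=4
  s=11, k=2, n=0
  s=12, k=2, n=1
  s=13, k=2, n=2
  s=14, k=2, n=3
  s=15, k=2, n=4
  s=16, k=3, n=0
  s=17, k=3, n=1
  s=18, k=3, n=2
  s=19, k=3, n=3
  s=20, k=3, n=4
  s=21, k=4, n=0
  s=22, k=4, n=1
  s=23, k=4, n=2
  s=24, k=4, n=3
  s=25, k=4, n=4

Final answer: 25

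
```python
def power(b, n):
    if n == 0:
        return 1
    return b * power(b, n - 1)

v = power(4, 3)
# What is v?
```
Call trace:
power(b=4, n=3)
  power(b=4, n=2)
    power(b=4, n=1)
      power(b=4, n=0)
      -> return 1
    -> return 4
  -> return 16
-> return 64

Final answer: 64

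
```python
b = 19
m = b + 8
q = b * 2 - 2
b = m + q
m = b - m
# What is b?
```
Trace:
  b=19
  b=19, m=27
  b=19, m=27, q=36
  b=63, m=27, q=36
  b=63, m=36, q=36

Final answer: 63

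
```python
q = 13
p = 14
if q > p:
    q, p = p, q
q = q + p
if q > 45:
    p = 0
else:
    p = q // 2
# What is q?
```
Trace:
  q=13
  q=13, p=14
  q=13, p=14
  q=27, p=14
  q=27, p=13

Final answer: 27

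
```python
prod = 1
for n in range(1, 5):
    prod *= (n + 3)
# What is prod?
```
Trace:
  prod=1
  prod=4, n=1
  prod=20, n=2
  prod=120, n=3
  prod=840, n=4

Final answer: 840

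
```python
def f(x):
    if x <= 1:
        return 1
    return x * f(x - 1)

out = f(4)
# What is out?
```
Call trace:
f(x=4)
  f(x=3)
    f(x=2)
      f(x=1)
      -> return 1
    -> return 2
  -> return 6
-> return 24

Final answer: 24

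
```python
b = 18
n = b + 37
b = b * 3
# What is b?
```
Trace:
  b=18
  b=18, n=55
  b=54, n=55

Final answer: 54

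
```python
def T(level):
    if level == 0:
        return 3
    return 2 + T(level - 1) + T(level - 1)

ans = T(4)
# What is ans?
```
Call trace (a repeated sub-call is expanded the first time; later identical calls just restate its return value):
T(level=4)
  T(level=3)
    T(level=2)
      T(level=1)
        T(level=0)
        -> return 3
        T(level=0)
        -> return 3
      -> return 8
      T(level=1) -> return 8  (same call as traced above)
    -> return 18
    T(level=2) -> return 18  (same call as traced above)
  -> return 38
  T(level=3) -> return 38  (same call as traced above)
-> return 78

Final answer: 78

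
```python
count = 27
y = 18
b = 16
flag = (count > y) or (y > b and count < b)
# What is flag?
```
Trace:
  count=27
  count=27, y=18
  count=27, y=18, b=16
  count=27, y=18, b=16, flag=True

Final answer: True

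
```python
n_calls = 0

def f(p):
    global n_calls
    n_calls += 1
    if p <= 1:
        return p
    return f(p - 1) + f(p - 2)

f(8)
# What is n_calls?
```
Call trace (a repeated sub-call is expanded the first time; later identical calls just restate its return value):
f(p=8)
  f(p=7)
    f(p=6)
      f(p=5)
        f(p=4)
          f(p=3)
            f(p=2)
              f(p=1)
              -> return 1
              f(p=0)
              -> return 0
            -> return 1
            f(p=1)
            -> return 1
          -> return 2
          f(p=2) -> return 1  (same call as traced above)
        -> return 3
        f(p=3) -> return 2  (same call as traced above)
      -> return 5
      f(p=4) -> return 3  (same call as traced above)
    -> return 8
    f(p=5) -> return 5  (same call as traced above)
  -> return 13
  f(p=6) -> return 8  (same call as traced above)
-> return 21

n_calls is incremented once per call, so count the calls in each subtree. Let C(p) = number of calls made by f(p).
C(0) = C(1) = 1 (base case, no recursion); C(p) = 1 + C(p - 1) + C(p - 2) otherwise.
C(2) = 1 + C(1) + C(0) = 1 + 1 + 1 = 3
C(3) = 1 + C(2) + C(1) = 1 + 3 + 1 = 5
C(4) = 1 + C(3) + C(2) = 1 + 5 + 3 = 9
C(5) = 1 + C(4) + C(3) = 1 + 9 + 5 = 15
C(6) = 1 + C(5) + C(4) = 1 + 15 + 9 = 25
C(7) = 1 + C(6) + C(5) = 1 + 25 + 15 = 41
C(8) = 1 + C(7) + C(6) = 1 + 41 + 25 = 67
n_calls = C(8) = 67

Final answer: 67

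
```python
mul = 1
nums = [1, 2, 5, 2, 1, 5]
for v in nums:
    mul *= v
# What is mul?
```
Trace:
  mul=1
  mul=1, v=1
  mul=2, v=2
  mul=10, v=5
  mul=20, v=2
  mul=20, v=1
  mul=100, v=5

Final answer: 100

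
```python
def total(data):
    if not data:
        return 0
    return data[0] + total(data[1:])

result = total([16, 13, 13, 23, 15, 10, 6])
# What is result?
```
Call trace:
total(data=[16, 13, 13, 23, 15, 10, 6])
  total(data=[13, 13, 23, 15, 10, 6])
    total(data=[13, 23, 15, 10, 6])
      total(data=[23, 15, 10, 6])
        total(data=[15, 10, 6])
          total(data=[10, 6])
            total(data=[6])
              total(data=[])
              -> return 0
            -> return 6
          -> return 16
        -> return 31
      -> return 54
    -> return 67
  -> return 80
-> return 96

Final answer: 96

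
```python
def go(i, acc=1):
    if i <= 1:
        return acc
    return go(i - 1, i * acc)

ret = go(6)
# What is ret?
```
Call trace:
go(i=6, acc=1)
  go(i=5, acc=6)
    go(i=4, acc=30)
      go(i=3, acc=120)
        go(i=2, acc=360)
          go(i=1, acc=720)
          -> return 720
        -> return 720
      -> return 720
    -> return 720
  -> return 720
-> return 720

Final answer: 720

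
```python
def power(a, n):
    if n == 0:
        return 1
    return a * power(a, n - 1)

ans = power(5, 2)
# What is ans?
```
Call trace:
power(a=5, n=2)
  power(a=5, n=1)
    power(a=5, n=0)
    -> return 1
  -> return 5
-> return 25

Final answer: 25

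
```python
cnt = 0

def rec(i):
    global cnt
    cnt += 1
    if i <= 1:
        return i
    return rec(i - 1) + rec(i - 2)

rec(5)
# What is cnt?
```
Call trace (a repeated sub-call is expanded the first time; later identical calls just restate its return value):
rec(i=5)
  rec(i=4)
    rec(i=3)
      rec(i=2)
        rec(i=1)
        -> return 1
        rec(i=0)
        -> return 0
      -> return 1
      rec(i=1)
      -> return 1
    -> return 2
    rec(i=2) -> return 1  (same call as traced above)
  -> return 3
  rec(i=3) -> return 2  (same call as traced above)
-> return 5

cnt is incremented once per call, so count the calls in each subtree. Let C(i) = number of calls made by rec(i).
C(0) = C(1) = 1 (base case, no recursion); C(i) = 1 + C(i - 1) + C(i - 2) otherwise.
C(2) = 1 + C(1) + C(0) = 1 + 1 + 1 = 3
C(3) = 1 + C(2) + C(1) = 1 + 3 + 1 = 5
C(4) = 1 + C(3) + C(2) = 1 + 5 + 3 = 9
C(5) = 1 + C(4) + C(3) = 1 + 9 + 5 = 15
cnt = C(5) = 15

Final answer: 15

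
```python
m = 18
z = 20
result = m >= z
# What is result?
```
Trace:
  m=18
  m=18, z=20
  m=18, z=20, result=False

Final answer: False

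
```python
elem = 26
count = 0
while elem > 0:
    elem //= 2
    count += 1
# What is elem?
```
Trace:
  elem=26
  elem=26, count=0
  elem=13, count=1
  elem=6, count=2
  elem=3, count=3
  elem=1, count=4
  elem=0, count=5

Final answer: 0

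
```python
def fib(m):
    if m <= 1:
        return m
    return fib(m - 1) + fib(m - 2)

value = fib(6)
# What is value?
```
Call trace (a repeated sub-call is expanded the first time; later identical calls just restate its return value):
fib(m=6)
  fib(m=5)
    fib(m=4)
      fib(m=3)
        fib(m=2)
          fib(m=1)
          -> return 1
          fib(m=0)
          -> return 0
        -> return 1
        fib(m=1)
        -> return 1
      -> return 2
      fib(m=2) -> return 1  (same call as traced above)
    -> return 3
    fib(m=3) -> return 2  (same call as traced above)
  -> return 5
  fib(m=4) -> return 3  (same call as traced above)
-> return 8

Final answer: 8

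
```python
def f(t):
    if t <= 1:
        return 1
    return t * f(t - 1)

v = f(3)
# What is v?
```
Call trace:
f(t=3)
  f(t=2)
    f(t=1)
    -> return 1
  -> return 2
-> return 6

Final answer: 6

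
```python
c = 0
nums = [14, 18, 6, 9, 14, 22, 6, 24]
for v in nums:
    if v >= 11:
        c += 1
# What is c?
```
Trace:
  c=0
  c=1, v=14
  c=2, v=18
  c=2, v=6
  c=2, v=9
  c=3, v=14
  c=4, v=22
  c=4, v=6
  c=5, v=24

Final answer: 5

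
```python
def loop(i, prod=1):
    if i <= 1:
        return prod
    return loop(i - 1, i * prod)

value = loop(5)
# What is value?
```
Call trace:
loop(i=5, prod=1)
  loop(i=4, prod=5)
    loop(i=3, prod=20)
      loop(i=2, prod=60)
        loop(i=1, prod=120)
        -> return 120
      -> return 120
    -> return 120
  -> return 120
-> return 120

Final answer: 120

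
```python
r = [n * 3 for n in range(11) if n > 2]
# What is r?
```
Trace:
  n=0
  n=1
  n=2
  n=3
  n=4
  n=5
  n=6
  n=7
  n=8
  n=9
  n=10
  r=[9, 12, 15, 18, 21, 24, 27, 30]

Final answer: [9, 12, 15, 18, 21, 24, 27, 30]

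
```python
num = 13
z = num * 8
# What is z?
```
Trace:
  num=13
  num=13, z=104

Final answer: 104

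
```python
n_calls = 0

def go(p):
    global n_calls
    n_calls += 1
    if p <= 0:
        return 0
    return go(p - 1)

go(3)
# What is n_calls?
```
Call trace:
go(p=3)
  go(p=2)
    go(p=1)
      go(p=0)
      -> return 0
    -> return 0
  -> return 0
-> return 0

n_calls is incremented once per call. go is entered once for each p = 3, 2, 1, 0 (the p <= 0 call returns without recursing), i.e. 3 + 1 calls.
n_calls = 4

Final answer: 4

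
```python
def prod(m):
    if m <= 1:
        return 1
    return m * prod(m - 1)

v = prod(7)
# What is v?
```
Call trace:
prod(m=7)
  prod(m=6)
    prod(m=5)
      prod(m=4)
        prod(m=3)
          prod(m=2)
            prod(m=1)
            -> return 1
          -> return 2
        -> return 6
      -> return 24
    -> return 120
  -> return 720
-> return 5040

Final answer: 5040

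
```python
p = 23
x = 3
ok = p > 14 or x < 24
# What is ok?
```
Trace:
  p=23
  p=23, x=3
  p=23, x=3, ok=True

Final answer: True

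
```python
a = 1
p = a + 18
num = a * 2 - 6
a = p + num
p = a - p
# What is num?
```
Trace:
  a=1
  a=1, p=19
  a=1, p=19, num=-4
  a=15, p=19, num=-4
  a=15, p=-4, num=-4

Final answer: -4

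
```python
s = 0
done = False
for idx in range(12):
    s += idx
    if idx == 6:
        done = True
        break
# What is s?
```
Trace:
  s=0
  s=0, done=False
  s=0, done=False, idx=0
  s=1, done=False, idx=1
  s=3, done=False, idx=2
  s=6, done=False, idx=3
  s=10, done=False, idx=4
  s=15, done=False, idx=5
  s=21, done=True, idx=6

Final answer: 21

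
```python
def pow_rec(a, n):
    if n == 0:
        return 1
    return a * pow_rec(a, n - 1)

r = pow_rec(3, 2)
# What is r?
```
Call trace:
pow_rec(a=3, n=2)
  pow_rec(a=3, n=1)
    pow_rec(a=3, n=0)
    -> return 1
  -> return 3
-> return 9

Final answer: 9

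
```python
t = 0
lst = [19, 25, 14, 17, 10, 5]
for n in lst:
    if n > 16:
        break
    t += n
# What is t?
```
Trace:
  t=0
  t=0, n=19

Final answer: 0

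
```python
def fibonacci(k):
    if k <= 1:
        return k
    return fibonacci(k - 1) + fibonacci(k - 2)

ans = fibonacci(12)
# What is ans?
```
Call trace (a repeated sub-call is expanded the first time; later identical calls just restate its return value):
fibonacci(k=12)
  fibonacci(k=11)
    fibonacci(k=10)
      fibonacci(k=9)
        fibonacci(k=8)
          fibonacci(k=7)
            fibonacci(k=6)
              fibonacci(k=5)
                fibonacci(k=4)
                  fibonacci(k=3)
                    fibonacci(k=2)
                      fibonacci(k=1)
                      -> return 1
                      fibonacci(k=0)
                      -> return 0
                    -> return 1
                    fibonacci(k=1)
                    -> return 1
                  -> return 2
                  fibonacci(k=2) -> return 1  (same call as traced above)
                -> return 3
                fibonacci(k=3) -> return 2  (same call as traced above)
              -> return 5
              fibonacci(k=4) -> return 3  (same call as traced above)
            -> return 8
            fibonacci(k=5) -> return 5  (same call as traced above)
          -> return 13
          fibonacci(k=6) -> return 8  (same call as traced above)
        -> return 21
        fibonacci(k=7) -> return 13  (same call as traced above)
      -> return 34
      fibonacci(k=8) -> return 21  (same call as traced above)
    -> return 55
    fibonacci(k=9) -> return 34  (same call as traced above)
  -> return 89
  fibonacci(k=10) -> return 55  (same call as traced above)
-> return 144

Final answer: 144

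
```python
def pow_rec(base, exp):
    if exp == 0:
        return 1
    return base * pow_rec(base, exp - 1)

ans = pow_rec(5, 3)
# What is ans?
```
Call trace:
pow_rec(base=5, exp=3)
  pow_rec(base=5, exp=2)
    pow_rec(base=5, exp=1)
      pow_rec(base=5, exp=0)
      -> return 1
    -> return 5
  -> return 25
-> return 125

Final answer: 125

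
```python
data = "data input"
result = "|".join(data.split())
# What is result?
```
Trace:
  data='data input'
  data='data input', result='data|input'

Final answer: 'data|input'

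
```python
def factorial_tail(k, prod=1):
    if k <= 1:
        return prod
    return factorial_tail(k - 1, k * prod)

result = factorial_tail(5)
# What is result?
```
Call trace:
factorial_tail(k=5, prod=1)
  factorial_tail(k=4, prod=5)
    factorial_tail(k=3, prod=20)
      factorial_tail(k=2, prod=60)
        factorial_tail(k=1, prod=120)
        -> return 120
      -> return 120
    -> return 120
  -> return 120
-> return 120

Final answer: 120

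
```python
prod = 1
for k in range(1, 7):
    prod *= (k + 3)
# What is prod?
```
Trace:
  prod=1
  prod=4, k=1
  prod=20, k=2
  prod=120, k=3
  prod=840, k=4
  prod=6720, k=5
  prod=60480, k=6

Final answer: 60480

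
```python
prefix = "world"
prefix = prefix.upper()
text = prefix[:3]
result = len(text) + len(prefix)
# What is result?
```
Trace:
  prefix='world'
  prefix='WORLD'
  prefix='WORLD', text='WOR'
  prefix='WORLD', text='WOR', result=8

Final answer: 8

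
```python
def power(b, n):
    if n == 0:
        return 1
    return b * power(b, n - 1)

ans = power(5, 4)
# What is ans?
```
Call trace:
power(b=5, n=4)
  power(b=5, n=3)
    power(b=5, n=2)
      power(b=5, n=1)
        power(b=5, n=0)
        -> return 1
      -> return 5
    -> return 25
  -> return 125
-> return 625

Final answer: 625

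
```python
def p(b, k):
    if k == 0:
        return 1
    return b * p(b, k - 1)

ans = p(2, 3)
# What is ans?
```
Call trace:
p(b=2, k=3)
  p(b=2, k=2)
    p(b=2, k=1)
      p(b=2, k=0)
      -> return 1
    -> return 2
  -> return 4
-> return 8

Final answer: 8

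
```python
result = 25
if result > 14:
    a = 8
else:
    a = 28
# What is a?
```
Trace:
  result=25
  result=25, a=8

Final answer: 8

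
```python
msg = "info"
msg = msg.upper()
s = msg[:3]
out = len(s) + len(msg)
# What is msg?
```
Trace:
  msg='info'
  msg='INFO'
  msg='INFO', s='INF'
  msg='INFO', s='INF', out=7

Final answer: 'INFO'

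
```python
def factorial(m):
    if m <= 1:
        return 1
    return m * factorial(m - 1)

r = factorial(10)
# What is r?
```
Call trace:
factorial(m=10)
  factorial(m=9)
    factorial(m=8)
      factorial(m=7)
        factorial(m=6)
          factorial(m=5)
            factorial(m=4)
              factorial(m=3)
                factorial(m=2)
                  factorial(m=1)
                  -> return 1
                -> return 2
              -> return 6
            -> return 24
          -> return 120
        -> return 720
      -> return 5040
    -> return 40320
  -> return 362880
-> return 3628800

Final answer: 3628800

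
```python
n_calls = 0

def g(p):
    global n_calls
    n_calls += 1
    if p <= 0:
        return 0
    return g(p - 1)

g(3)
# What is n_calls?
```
Call trace:
g(p=3)
  g(p=2)
    g(p=1)
      g(p=0)
      -> return 0
    -> return 0
  -> return 0
-> return 0

n_calls is incremented once per call. g is entered once for each p = 3, 2, 1, 0 (the p <= 0 call returns without recursing), i.e. 3 + 1 calls.
n_calls = 4

Final answer: 4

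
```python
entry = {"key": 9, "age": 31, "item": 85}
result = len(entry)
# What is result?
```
Trace:
  entry={'key': 9, 'age': 31, 'item': 85}
  entry={'key': 9, 'age': 31, 'item': 85}, result=3

Final answer: 3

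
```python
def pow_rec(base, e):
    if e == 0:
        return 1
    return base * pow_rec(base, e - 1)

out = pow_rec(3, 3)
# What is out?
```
Call trace:
pow_rec(base=3, e=3)
  pow_rec(base=3, e=2)
    pow_rec(base=3, e=1)
      pow_rec(base=3, e=0)
      -> return 1
    -> return 3
  -> return 9
-> return 27

Final answer: 27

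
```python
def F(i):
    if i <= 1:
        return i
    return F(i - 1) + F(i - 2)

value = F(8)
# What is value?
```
Call trace (a repeated sub-call is expanded the first time; later identical calls just restate its return value):
F(i=8)
  F(i=7)
    F(i=6)
      F(i=5)
        F(i=4)
          F(i=3)
            F(i=2)
              F(i=1)
              -> return 1
              F(i=0)
              -> return 0
            -> return 1
            F(i=1)
            -> return 1
          -> return 2
          F(i=2) -> return 1  (same call as traced above)
        -> return 3
        F(i=3) -> return 2  (same call as traced above)
      -> return 5
      F(i=4) -> return 3  (same call as traced above)
    -> return 8
    F(i=5) -> return 5  (same call as traced above)
  -> return 13
  F(i=6) -> return 8  (same call as traced above)
-> return 21

Final answer: 21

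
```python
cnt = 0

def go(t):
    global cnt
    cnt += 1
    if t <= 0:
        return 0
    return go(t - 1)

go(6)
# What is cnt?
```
Call trace:
go(t=6)
  go(t=5)
    go(t=4)
      go(t=3)
        go(t=2)
          go(t=1)
            go(t=0)
            -> return 0
          -> return 0
        -> return 0
      -> return 0
    -> return 0
  -> return 0
-> return 0

cnt is incremented once per call. go is entered once for each t = 6, 5, 4, 3, 2, 1, 0 (the t <= 0 call returns without recursing), i.e. 6 + 1 calls.
cnt = 7

Final answer: 7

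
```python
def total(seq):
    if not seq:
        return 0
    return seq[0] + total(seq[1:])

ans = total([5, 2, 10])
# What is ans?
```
Call trace:
total(seq=[5, 2, 10])
  total(seq=[2, 10])
    total(seq=[10])
      total(seq=[])
      -> return 0
    -> return 10
  -> return 12
-> return 17

Final answer: 17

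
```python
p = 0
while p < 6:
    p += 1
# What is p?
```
Trace:
  p=0
  p=1
  p=2
  p=3
  p=4
  p=5
  p=6

Final answer: 6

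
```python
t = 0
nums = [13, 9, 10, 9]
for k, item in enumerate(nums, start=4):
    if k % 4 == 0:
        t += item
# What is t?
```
Trace:
  t=0
  t=13, k=4, item=13
  t=13, k=5, item=9
  t=13, k=6, item=10
  t=13, k=7, item=9

Final answer: 13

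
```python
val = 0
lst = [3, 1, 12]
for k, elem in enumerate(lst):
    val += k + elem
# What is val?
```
Trace:
  val=0
  val=3, k=0, elem=3
  val=5, k=1, elem=1
  val=19, k=2, elem=12

Final answer: 19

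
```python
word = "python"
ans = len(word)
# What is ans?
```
Trace:
  word='python'
  word='python', ans=6

Final answer: 6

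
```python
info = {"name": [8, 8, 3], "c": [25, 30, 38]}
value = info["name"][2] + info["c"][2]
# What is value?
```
Trace:
  info={'name': [8, 8, 3], 'c': [25, 30, 38]}
  info={'name': [8, 8, 3], 'c': [25, 30, 38]}, value=41

Final answer: 41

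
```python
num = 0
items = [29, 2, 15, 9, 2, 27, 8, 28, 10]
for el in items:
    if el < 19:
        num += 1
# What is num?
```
Trace:
  num=0
  num=0, el=29
  num=1, el=2
  num=2, el=15
  num=3, el=9
  num=4, el=2
  num=4, el=27
  num=5, el=8
  num=5, el=28
  num=6, el=10

Final answer: 6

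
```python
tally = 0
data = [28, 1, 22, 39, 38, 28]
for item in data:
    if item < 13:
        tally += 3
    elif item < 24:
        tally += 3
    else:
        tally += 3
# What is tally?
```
Trace:
  tally=0
  tally=3, item=28
  tally=6, item=1
  tally=9, item=22
  tally=12, item=39
  tally=15, item=38
  tally=18, item=28

Final answer: 18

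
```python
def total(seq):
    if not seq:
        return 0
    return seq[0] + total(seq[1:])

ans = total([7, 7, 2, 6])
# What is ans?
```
Call trace:
total(seq=[7, 7, 2, 6])
  total(seq=[7, 2, 6])
    total(seq=[2, 6])
      total(seq=[6])
        total(seq=[])
        -> return 0
      -> return 6
    -> return 8
  -> return 15
-> return 22

Final answer: 22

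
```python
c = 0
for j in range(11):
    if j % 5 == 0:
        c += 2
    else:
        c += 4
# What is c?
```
Trace:
  c=0
  c=2, j=0
  c=6, j=1
  c=10, j=2
  c=14, j=3
  c=18, j=4
  c=20, j=5
  c=24, j=6
  c=28, j=7
  c=32, j=8
  c=36, j=9
  c=38, j=10

Final answer: 38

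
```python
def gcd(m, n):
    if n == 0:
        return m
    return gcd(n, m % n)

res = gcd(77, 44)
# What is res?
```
Call trace:
gcd(m=77, n=44)
  gcd(m=44, n=33)
    gcd(m=33, n=11)
      gcd(m=11, n=0)
      -> return 11
    -> return 11
  -> return 11
-> return 11

Final answer: 11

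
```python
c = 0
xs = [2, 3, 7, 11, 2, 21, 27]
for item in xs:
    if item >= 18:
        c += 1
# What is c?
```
Trace:
  c=0
  c=0, item=2
  c=0, item=3
  c=0, item=7
  c=0, item=11
  c=0, item=2
  c=1, item=21
  c=2, item=27

Final answer: 2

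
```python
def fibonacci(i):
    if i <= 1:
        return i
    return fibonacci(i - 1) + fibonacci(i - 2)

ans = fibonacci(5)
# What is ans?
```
Call trace (a repeated sub-call is expanded the first time; later identical calls just restate its return value):
fibonacci(i=5)
  fibonacci(i=4)
    fibonacci(i=3)
      fibonacci(i=2)
        fibonacci(i=1)
        -> return 1
        fibonacci(i=0)
        -> return 0
      -> return 1
      fibonacci(i=1)
      -> return 1
    -> return 2
    fibonacci(i=2) -> return 1  (same call as traced above)
  -> return 3
  fibonacci(i=3) -> return 2  (same call as traced above)
-> return 5

Final answer: 5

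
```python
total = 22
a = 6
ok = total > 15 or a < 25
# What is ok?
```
Trace:
  total=22
  total=22, a=6
  total=22, a=6, ok=True

Final answer: True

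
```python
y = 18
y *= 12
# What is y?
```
Trace:
  y=18
  y=216

Final answer: 216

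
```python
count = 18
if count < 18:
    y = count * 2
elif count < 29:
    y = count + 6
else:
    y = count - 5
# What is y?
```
Trace:
  count=18
  count=18, y=24

Final answer: 24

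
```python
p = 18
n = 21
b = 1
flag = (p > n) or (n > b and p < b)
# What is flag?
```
Trace:
  p=18
  p=18, n=21
  p=18, n=21, b=1
  p=18, n=21, b=1, flag=False

Final answer: False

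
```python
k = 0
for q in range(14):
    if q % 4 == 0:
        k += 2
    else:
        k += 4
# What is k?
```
Trace:
  k=0
  k=2, q=0
  k=6, q=1
  k=10, q=2
  k=14, q=3
  k=16, q=4
  k=20, q=5
  k=24, q=6
  k=28, q=7
  k=30, q=8
  k=34, q=9
  k=38, q=10
  k=42, q=11
  k=44, q=12
  k=48, q=13

Final answer: 48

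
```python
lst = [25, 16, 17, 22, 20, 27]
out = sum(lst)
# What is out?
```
Trace:
  lst=[25, 16, 17, 22, 20, 27]
  lst=[25, 16, 17, 22, 20, 27], out=127

Final answer: 127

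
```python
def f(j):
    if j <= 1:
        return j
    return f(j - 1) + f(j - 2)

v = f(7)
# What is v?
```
Call trace (a repeated sub-call is expanded the first time; later identical calls just restate its return value):
f(j=7)
  f(j=6)
    f(j=5)
      f(j=4)
        f(j=3)
          f(j=2)
            f(j=1)
            -> return 1
            f(j=0)
            -> return 0
          -> return 1
          f(j=1)
          -> return 1
        -> return 2
        f(j=2) -> return 1  (same call as traced above)
      -> return 3
      f(j=3) -> return 2  (same call as traced above)
    -> return 5
    f(j=4) -> return 3  (same call as traced above)
  -> return 8
  f(j=5) -> return 5  (same call as traced above)
-> return 13

Final answer: 13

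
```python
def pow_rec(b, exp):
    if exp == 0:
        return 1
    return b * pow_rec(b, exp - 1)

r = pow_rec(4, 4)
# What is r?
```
Call trace:
pow_rec(b=4, exp=4)
  pow_rec(b=4, exp=3)
    pow_rec(b=4, exp=2)
      pow_rec(b=4, exp=1)
        pow_rec(b=4, exp=0)
        -> return 1
      -> return 4
    -> return 16
  -> return 64
-> return 256

Final answer: 256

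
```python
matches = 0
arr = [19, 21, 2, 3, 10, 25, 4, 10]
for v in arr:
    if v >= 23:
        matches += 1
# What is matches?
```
Trace:
  matches=0
  matches=0, v=19
  matches=0, v=21
  matches=0, v=2
  matches=0, v=3
  matches=0, v=10
  matches=1, v=25
  matches=1, v=4
  matches=1, v=10

Final answer: 1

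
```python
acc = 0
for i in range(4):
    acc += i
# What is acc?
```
Trace:
  acc=0
  acc=0, i=0
  acc=1, i=1
  acc=3, i=2
  acc=6, i=3

Final answer: 6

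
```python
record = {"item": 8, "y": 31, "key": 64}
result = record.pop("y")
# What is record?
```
Trace:
  record={'item': 8, 'y': 31, 'key': 64}
  record={'item': 8, 'key': 64}, result=31

Final answer: {'item': 8, 'key': 64}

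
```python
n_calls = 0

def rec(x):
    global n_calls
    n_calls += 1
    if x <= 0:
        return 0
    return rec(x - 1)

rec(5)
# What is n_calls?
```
Call trace:
rec(x=5)
  rec(x=4)
    rec(x=3)
      rec(x=2)
        rec(x=1)
          rec(x=0)
          -> return 0
        -> return 0
      -> return 0
    -> return 0
  -> return 0
-> return 0

n_calls is incremented once per call. rec is entered once for each x = 5, 4, 3, 2, 1, 0 (the x <= 0 call returns without recursing), i.e. 5 + 1 calls.
n_calls = 6

Final answer: 6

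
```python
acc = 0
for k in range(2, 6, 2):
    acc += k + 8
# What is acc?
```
Trace:
  acc=0
  acc=10, k=2
  acc=22, k=4

Final answer: 22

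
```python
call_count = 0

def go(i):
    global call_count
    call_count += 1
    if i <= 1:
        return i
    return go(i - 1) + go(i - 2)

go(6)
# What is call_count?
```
Call trace (a repeated sub-call is expanded the first time; later identical calls just restate its return value):
go(i=6)
  go(i=5)
    go(i=4)
      go(i=3)
        go(i=2)
          go(i=1)
          -> return 1
          go(i=0)
          -> return 0
        -> return 1
        go(i=1)
        -> return 1
      -> return 2
      go(i=2) -> return 1  (same call as traced above)
    -> return 3
    go(i=3) -> return 2  (same call as traced above)
  -> return 5
  go(i=4) -> return 3  (same call as traced above)
-> return 8

call_count is incremented once per call, so count the calls in each subtree. Let C(i) = number of calls made by go(i).
C(0) = C(1) = 1 (base case, no recursion); C(i) = 1 + C(i - 1) + C(i - 2) otherwise.
C(2) = 1 + C(1) + C(0) = 1 + 1 + 1 = 3
C(3) = 1 + C(2) + C(1) = 1 + 3 + 1 = 5
C(4) = 1 + C(3) + C(2) = 1 + 5 + 3 = 9
C(5) = 1 + C(4) + C(3) = 1 + 9 + 5 = 15
C(6) = 1 + C(5) + C(4) = 1 + 15 + 9 = 25
call_count = C(6) = 25

Final answer: 25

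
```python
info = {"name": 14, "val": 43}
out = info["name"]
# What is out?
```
Trace:
  info={'name': 14, 'val': 43}
  info={'name': 14, 'val': 43}, out=14

Final answer: 14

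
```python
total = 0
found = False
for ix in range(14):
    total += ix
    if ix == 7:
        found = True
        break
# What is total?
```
Trace:
  total=0
  total=0, found=False
  total=0, found=False, ix=0
  total=1, found=False, ix=1
  total=3, found=False, ix=2
  total=6, found=False, ix=3
  total=10, found=False, ix=4
  total=15, found=False, ix=5
  total=21, found=False, ix=6
  total=28, found=True, ix=7

Final answer: 28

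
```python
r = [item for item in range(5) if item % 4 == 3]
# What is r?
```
Trace:
  item=0
  item=1
  item=2
  item=3
  item=4
  r=[3]

Final answer: [3]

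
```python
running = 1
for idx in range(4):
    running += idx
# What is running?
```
Trace:
  running=1
  running=1, idx=0
  running=2, idx=1
  running=4, idx=2
  running=7, idx=3

Final answer: 7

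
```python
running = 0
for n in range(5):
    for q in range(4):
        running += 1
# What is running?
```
Trace:
  running=0
  running=1, n=0, q=0
  running=2, n=0, q=1
  running=3, n=0, q=2
  running=4, n=0, q=3
  running=5, n=1, q=0
  running=6, n=1, q=1
  running=7, n=1, q=2
  running=8, n=1, q=3
  running=9, n=2, q=0
  running=10, n=2, q=1
  running=11, n=2, q=2
  running=12, n=2, q=3
  running=13, n=3, q=0
  running=14, n=3, q=1
  running=15, n=3, q=2
  running=16, n=3, q=3
  running=17, n=4, q=0
  running=18, n=4, q=1
  running=19, n=4, q=2
  running=20, n=4, q=3

Final answer: 20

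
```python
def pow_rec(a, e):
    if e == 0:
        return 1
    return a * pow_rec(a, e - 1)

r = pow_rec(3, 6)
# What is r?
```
Call trace:
pow_rec(a=3, e=6)
  pow_rec(a=3, e=5)
    pow_rec(a=3, e=4)
      pow_rec(a=3, e=3)
        pow_rec(a=3, e=2)
          pow_rec(a=3, e=1)
            pow_rec(a=3, e=0)
            -> return 1
          -> return 3
        -> return 9
      -> return 27
    -> return 81
  -> return 243
-> return 729

Final answer: 729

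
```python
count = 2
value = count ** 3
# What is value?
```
Trace:
  count=2
  count=2, value=8

Final answer: 8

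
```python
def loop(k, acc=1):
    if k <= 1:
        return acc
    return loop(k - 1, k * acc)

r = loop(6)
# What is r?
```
Call trace:
loop(k=6, acc=1)
  loop(k=5, acc=6)
    loop(k=4, acc=30)
      loop(k=3, acc=120)
        loop(k=2, acc=360)
          loop(k=1, acc=720)
          -> return 720
        -> return 720
      -> return 720
    -> return 720
  -> return 720
-> return 720

Final answer: 720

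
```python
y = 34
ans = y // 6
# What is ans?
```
Trace:
  y=34
  y=34, ans=5

Final answer: 5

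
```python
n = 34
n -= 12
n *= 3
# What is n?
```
Trace:
  n=34
  n=22
  n=66

Final answer: 66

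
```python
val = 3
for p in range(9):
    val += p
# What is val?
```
Trace:
  val=3
  val=3, p=0
  val=4, p=1
  val=6, p=2
  val=9, p=3
  val=13, p=4
  val=18, p=5
  val=24, p=6
  val=31, p=7
  val=39, p=8

Final answer: 39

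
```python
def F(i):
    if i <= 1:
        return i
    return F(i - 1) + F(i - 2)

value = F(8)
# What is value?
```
Call trace (a repeated sub-call is expanded the first time; later identical calls just restate its return value):
F(i=8)
  F(i=7)
    F(i=6)
      F(i=5)
        F(i=4)
          F(i=3)
            F(i=2)
              F(i=1)
              -> return 1
              F(i=0)
              -> return 0
            -> return 1
            F(i=1)
            -> return 1
          -> return 2
          F(i=2) -> return 1  (same call as traced above)
        -> return 3
        F(i=3) -> return 2  (same call as traced above)
      -> return 5
      F(i=4) -> return 3  (same call as traced above)
    -> return 8
    F(i=5) -> return 5  (same call as traced above)
  -> return 13
  F(i=6) -> return 8  (same call as traced above)
-> return 21

Final answer: 21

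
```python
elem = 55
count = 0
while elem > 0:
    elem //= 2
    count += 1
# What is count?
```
Trace:
  elem=55
  elem=55, count=0
  elem=27, count=1
  elem=13, count=2
  elem=6, count=3
  elem=3, count=4
  elem=1, count=5
  elem=0, count=6

Final answer: 6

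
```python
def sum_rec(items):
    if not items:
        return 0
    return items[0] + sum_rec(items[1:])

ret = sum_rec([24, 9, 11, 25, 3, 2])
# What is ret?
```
Call trace:
sum_rec(items=[24, 9, 11, 25, 3, 2])
  sum_rec(items=[9, 11, 25, 3, 2])
    sum_rec(items=[11, 25, 3, 2])
      sum_rec(items=[25, 3, 2])
        sum_rec(items=[3, 2])
          sum_rec(items=[2])
            sum_rec(items=[])
            -> return 0
          -> return 2
        -> return 5
      -> return 30
    -> return 41
  -> return 50
-> return 74

Final answer: 74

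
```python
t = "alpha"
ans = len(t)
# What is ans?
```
Trace:
  t='alpha'
  t='alpha', ans=5

Final answer: 5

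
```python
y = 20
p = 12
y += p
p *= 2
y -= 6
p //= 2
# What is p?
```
Trace:
  y=20
  y=20, p=12
  y=32, p=12
  y=32, p=24
  y=26, p=24
  y=26, p=12

Final answer: 12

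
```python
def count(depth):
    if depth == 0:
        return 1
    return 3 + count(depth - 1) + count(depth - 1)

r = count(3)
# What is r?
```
Call trace (a repeated sub-call is expanded the first time; later identical calls just restate its return value):
count(depth=3)
  count(depth=2)
    count(depth=1)
      count(depth=0)
      -> return 1
      count(depth=0)
      -> return 1
    -> return 5
    count(depth=1) -> return 5  (same call as traced above)
  -> return 13
  count(depth=2) -> return 13  (same call as traced above)
-> return 29

Final answer: 29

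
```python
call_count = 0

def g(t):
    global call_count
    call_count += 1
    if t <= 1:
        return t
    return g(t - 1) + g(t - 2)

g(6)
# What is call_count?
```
Call trace (a repeated sub-call is expanded the first time; later identical calls just restate its return value):
g(t=6)
  g(t=5)
    g(t=4)
      g(t=3)
        g(t=2)
          g(t=1)
          -> return 1
          g(t=0)
          -> return 0
        -> return 1
        g(t=1)
        -> return 1
      -> return 2
      g(t=2) -> return 1  (same call as traced above)
    -> return 3
    g(t=3) -> return 2  (same call as traced above)
  -> return 5
  g(t=4) -> return 3  (same call as traced above)
-> return 8

call_count is incremented once per call, so count the calls in each subtree. Let C(t) = number of calls made by g(t).
C(0) = C(1) = 1 (base case, no recursion); C(t) = 1 + C(t - 1) + C(t - 2) otherwise.
C(2) = 1 + C(1) + C(0) = 1 + 1 + 1 = 3
C(3) = 1 + C(2) + C(1) = 1 + 3 + 1 = 5
C(4) = 1 + C(3) + C(2) = 1 + 5 + 3 = 9
C(5) = 1 + C(4) + C(3) = 1 + 9 + 5 = 15
C(6) = 1 + C(5) + C(4) = 1 + 15 + 9 = 25
call_count = C(6) = 25

Final answer: 25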